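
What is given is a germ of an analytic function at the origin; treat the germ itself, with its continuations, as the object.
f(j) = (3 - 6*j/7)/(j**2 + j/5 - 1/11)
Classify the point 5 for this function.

The point is a regular point.

Denominator factors: j**2 + j/5 - 1/11 = 285/11 at j = 5 — none vanishes.
So the germ continues analytically to 5.


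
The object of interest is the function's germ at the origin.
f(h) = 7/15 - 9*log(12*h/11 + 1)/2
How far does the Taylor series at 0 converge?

Branch term (-9/2)*log(1 - h/(-11/12)): its argument vanishes at h = -11/12, a logarithmic branch point, modulus 11/12.
The radius of convergence is the smallest modulus among the singular points: 11/12.

The radius of convergence is 11/12.


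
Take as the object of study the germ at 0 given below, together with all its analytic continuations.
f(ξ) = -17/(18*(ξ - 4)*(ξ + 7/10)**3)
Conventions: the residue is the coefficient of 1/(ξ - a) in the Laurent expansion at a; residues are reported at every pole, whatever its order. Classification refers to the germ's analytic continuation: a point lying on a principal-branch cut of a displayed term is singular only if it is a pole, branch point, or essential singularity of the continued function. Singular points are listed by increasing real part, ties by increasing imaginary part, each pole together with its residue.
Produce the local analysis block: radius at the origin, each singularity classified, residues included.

Radius of convergence at 0: 7/10.
At -7/10: a pole of order 3; residue 8500/934407.
At 4: a pole of order 1; residue -8500/934407.

Denominator factor (ξ - 4): pole of order 1 at 4, modulus 4.
Denominator factor (ξ + 7/10)^3: pole of order 3 at -7/10, modulus 7/10.
The radius of convergence is the smallest modulus among the singular points: 7/10.
At the order-3 pole -7/10 set g(ξ) = (ξ - (-7/10))^3*f(ξ) = -17/(18*(ξ - 4)).
Order-3 pole: residue = g''(a)/2; g''(-7/10) = 17000/934407, so the residue is 8500/934407.
At the order-1 pole 4 set g(ξ) = (ξ - (4))*f(ξ) = -17/(18*(ξ + 7/10)**3).
Simple pole: residue = g(a) at a = 4, which is -8500/934407.
List the singular points by increasing real part (a conjugate pair: the negative imaginary part first).


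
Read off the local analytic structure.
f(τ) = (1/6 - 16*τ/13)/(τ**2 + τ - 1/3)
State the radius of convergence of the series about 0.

The radius of convergence is -1/2 + (1/6)*sqrt(21).

Denominator factor (τ**2 + τ - 1/3): discriminant 7/3, real irrational roots -1/2 + (1/6)*sqrt(21) and -1/2 - (1/6)*sqrt(21); poles of order 1, moduli -1/2 + (1/6)*sqrt(21) and 1/2 + (1/6)*sqrt(21).
The radius of convergence is the smallest modulus among the singular points: -1/2 + (1/6)*sqrt(21).


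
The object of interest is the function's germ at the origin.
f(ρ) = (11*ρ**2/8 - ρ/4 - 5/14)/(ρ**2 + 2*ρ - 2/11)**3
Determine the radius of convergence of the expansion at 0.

The radius of convergence is -1 + (1/11)*sqrt(143).

Denominator factor (ρ**2 + 2*ρ - 2/11)^3: discriminant 52/11, real irrational roots -1 + (1/11)*sqrt(143) and -1 - (1/11)*sqrt(143); poles of order 3, moduli -1 + (1/11)*sqrt(143) and 1 + (1/11)*sqrt(143).
The radius of convergence is the smallest modulus among the singular points: -1 + (1/11)*sqrt(143).


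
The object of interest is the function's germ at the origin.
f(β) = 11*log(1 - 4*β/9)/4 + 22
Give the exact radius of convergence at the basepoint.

Branch term (11/4)*log(1 - β/(9/4)): its argument vanishes at β = 9/4, a logarithmic branch point, modulus 9/4.
The radius of convergence is the smallest modulus among the singular points: 9/4.

The radius of convergence is 9/4.


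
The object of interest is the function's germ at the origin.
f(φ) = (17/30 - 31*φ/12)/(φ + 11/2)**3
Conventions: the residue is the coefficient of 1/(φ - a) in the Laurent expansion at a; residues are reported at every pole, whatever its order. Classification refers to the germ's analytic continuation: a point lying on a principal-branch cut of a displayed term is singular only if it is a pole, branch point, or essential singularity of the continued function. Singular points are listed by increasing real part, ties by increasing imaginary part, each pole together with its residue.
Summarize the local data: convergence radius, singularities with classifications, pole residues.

Radius of convergence at 0: 11/2.
At -11/2: a pole of order 3; residue 0.

Denominator factor (φ + 11/2)^3: pole of order 3 at -11/2, modulus 11/2.
The radius of convergence is the smallest modulus among the singular points: 11/2.
At the order-3 pole -11/2 set g(φ) = (φ - (-11/2))^3*f(φ) = 17/30 - 31*φ/12.
Order-3 pole: residue = g''(a)/2; g''(-11/2) = 0, so the residue is 0.


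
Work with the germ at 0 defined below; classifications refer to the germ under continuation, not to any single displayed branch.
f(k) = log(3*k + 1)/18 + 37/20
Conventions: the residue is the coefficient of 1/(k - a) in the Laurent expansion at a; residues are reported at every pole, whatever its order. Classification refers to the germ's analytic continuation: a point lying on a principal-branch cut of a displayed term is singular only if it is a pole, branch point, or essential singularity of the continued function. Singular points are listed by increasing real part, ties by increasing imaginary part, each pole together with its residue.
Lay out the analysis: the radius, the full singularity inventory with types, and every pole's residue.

Branch term (1/18)*log(1 - k/(-1/3)): its argument vanishes at k = -1/3, a logarithmic branch point, modulus 1/3.
The radius of convergence is the smallest modulus among the singular points: 1/3.

Radius of convergence at 0: 1/3.
At -1/3: a logarithmic branch point.


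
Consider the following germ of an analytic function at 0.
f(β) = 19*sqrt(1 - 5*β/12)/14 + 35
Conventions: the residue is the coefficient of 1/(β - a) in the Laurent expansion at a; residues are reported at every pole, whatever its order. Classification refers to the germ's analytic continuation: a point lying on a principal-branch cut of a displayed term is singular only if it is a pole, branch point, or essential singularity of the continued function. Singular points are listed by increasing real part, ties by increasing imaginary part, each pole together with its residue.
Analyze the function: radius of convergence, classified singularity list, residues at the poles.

Radius of convergence at 0: 12/5.
At 12/5: an algebraic (square-root) branch point.

Branch term (19/14)*sqrt(1 - β/(12/5)): its argument vanishes at β = 12/5, a square-root branch point, modulus 12/5.
The radius of convergence is the smallest modulus among the singular points: 12/5.


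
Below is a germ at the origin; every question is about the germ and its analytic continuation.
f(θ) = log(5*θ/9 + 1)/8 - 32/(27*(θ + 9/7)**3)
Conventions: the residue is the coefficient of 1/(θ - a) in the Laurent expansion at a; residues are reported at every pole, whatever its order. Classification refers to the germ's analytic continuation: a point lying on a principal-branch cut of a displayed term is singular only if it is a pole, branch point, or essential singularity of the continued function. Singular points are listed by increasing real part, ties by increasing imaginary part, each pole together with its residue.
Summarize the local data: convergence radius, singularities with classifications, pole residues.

Denominator factor (θ + 9/7)^3: pole of order 3 at -9/7, modulus 9/7.
Branch term (1/8)*log(1 - θ/(-9/5)): its argument vanishes at θ = -9/5, a logarithmic branch point, modulus 9/5.
The radius of convergence is the smallest modulus among the singular points: 9/7.
The branch term is analytic at -9/7 and contributes nothing to the residue; only the rational part matters.
At the order-3 pole -9/7 set g(θ) = (θ - (-9/7))^3*(rational part) = -32/27.
Order-3 pole: residue = g''(a)/2; g''(-9/7) = 0, so the residue is 0.
List the singular points by increasing real part (a conjugate pair: the negative imaginary part first).

Radius of convergence at 0: 9/7.
At -9/5: a logarithmic branch point.
At -9/7: a pole of order 3; residue 0.


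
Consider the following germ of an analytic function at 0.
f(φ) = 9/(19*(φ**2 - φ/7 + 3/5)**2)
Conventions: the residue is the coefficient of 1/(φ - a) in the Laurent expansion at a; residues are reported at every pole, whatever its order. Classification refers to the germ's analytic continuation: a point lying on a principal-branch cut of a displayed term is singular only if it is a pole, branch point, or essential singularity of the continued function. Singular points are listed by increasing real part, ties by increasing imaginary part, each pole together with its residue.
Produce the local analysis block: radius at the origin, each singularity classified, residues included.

Radius of convergence at 0: (1/5)*sqrt(15).
At (1/14) - ((1/70)*sqrt(2915))*i: a pole of order 2; residue ((30870/6457891)*sqrt(2915))*i.
At (1/14) + ((1/70)*sqrt(2915))*i: a pole of order 2; residue -((30870/6457891)*sqrt(2915))*i.

Denominator factor (φ**2 - φ/7 + 3/5)^2: discriminant -583/245, complex-conjugate roots (1/14) + ((1/70)*sqrt(2915))*i and (1/14) - ((1/70)*sqrt(2915))*i; poles of order 2, moduli (1/5)*sqrt(15) and (1/5)*sqrt(15).
The radius of convergence is the smallest modulus among the singular points: (1/5)*sqrt(15).
The factor φ**2 - φ/7 + 3/5 splits as (φ - a)(φ - a') with a = (1/14) - ((1/70)*sqrt(2915))*i, a' = (1/14) + ((1/70)*sqrt(2915))*i. At the order-2 pole a set g(φ) = (φ - a)^2*f(φ) = [9/19] / (φ - a')^2.
Order-2 pole: residue = g'(a); g'((1/14) - ((1/70)*sqrt(2915))*i) = ((30870/6457891)*sqrt(2915))*i, so the residue is ((30870/6457891)*sqrt(2915))*i.
The factor φ**2 - φ/7 + 3/5 splits as (φ - a)(φ - a') with a = (1/14) + ((1/70)*sqrt(2915))*i, a' = (1/14) - ((1/70)*sqrt(2915))*i. At the order-2 pole a set g(φ) = (φ - a)^2*f(φ) = [9/19] / (φ - a')^2.
Order-2 pole: residue = g'(a); g'((1/14) + ((1/70)*sqrt(2915))*i) = -((30870/6457891)*sqrt(2915))*i, so the residue is -((30870/6457891)*sqrt(2915))*i.
List the singular points by increasing real part (a conjugate pair: the negative imaginary part first).


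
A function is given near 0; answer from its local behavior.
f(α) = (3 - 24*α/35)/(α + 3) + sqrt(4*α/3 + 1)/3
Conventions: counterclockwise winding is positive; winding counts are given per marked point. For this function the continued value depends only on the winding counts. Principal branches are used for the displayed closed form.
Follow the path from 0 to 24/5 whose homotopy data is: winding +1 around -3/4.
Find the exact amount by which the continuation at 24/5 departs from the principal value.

Continued minus principal equals -(2/15)*sqrt(185).

The rational part is single-valued and drops out of the difference; each branch term changes only by its own monodromy.
(1/3)*sqrt(1 - α/(-3/4)): winding +1 is odd, the square root flips sign, contributing -2*(1/3)*sqrt(1 - (24/5)/(-3/4)) = -2*(1/3)*sqrt(37/5) = -(2/15)*sqrt(185).
Summing the contributions at α = 24/5 gives -(2/15)*sqrt(185).


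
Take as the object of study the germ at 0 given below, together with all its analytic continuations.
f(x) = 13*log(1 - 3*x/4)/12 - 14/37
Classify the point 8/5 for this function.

The point is a regular point.

There is no denominator, hence no pole anywhere.
Branch term log(1 - x/(4/3)): argument at 8/5 is -1/5, nonzero, so 8/5 is not its branch point (a point on a principal cut is still regular for the continued germ).
So the germ continues analytically to 8/5.


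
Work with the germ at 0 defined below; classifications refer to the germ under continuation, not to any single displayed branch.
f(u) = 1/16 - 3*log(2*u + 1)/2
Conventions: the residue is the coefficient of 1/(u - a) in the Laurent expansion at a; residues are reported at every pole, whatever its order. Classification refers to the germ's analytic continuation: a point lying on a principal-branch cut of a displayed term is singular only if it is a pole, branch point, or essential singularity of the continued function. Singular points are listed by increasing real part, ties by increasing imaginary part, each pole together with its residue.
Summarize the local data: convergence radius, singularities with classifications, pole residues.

Branch term (-3/2)*log(1 - u/(-1/2)): its argument vanishes at u = -1/2, a logarithmic branch point, modulus 1/2.
The radius of convergence is the smallest modulus among the singular points: 1/2.

Radius of convergence at 0: 1/2.
At -1/2: a logarithmic branch point.


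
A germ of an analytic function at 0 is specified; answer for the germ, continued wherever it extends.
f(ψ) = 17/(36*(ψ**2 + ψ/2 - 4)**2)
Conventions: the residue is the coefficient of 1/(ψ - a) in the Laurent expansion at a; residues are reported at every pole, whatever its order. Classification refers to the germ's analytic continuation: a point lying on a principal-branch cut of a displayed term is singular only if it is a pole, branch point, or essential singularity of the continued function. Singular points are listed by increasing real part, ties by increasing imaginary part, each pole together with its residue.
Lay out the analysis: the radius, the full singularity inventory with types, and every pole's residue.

Denominator factor (ψ**2 + ψ/2 - 4)^2: discriminant 65/4, real irrational roots -1/4 + (1/4)*sqrt(65) and -1/4 - (1/4)*sqrt(65); poles of order 2, moduli -1/4 + (1/4)*sqrt(65) and 1/4 + (1/4)*sqrt(65).
The radius of convergence is the smallest modulus among the singular points: -1/4 + (1/4)*sqrt(65).
The factor ψ**2 + ψ/2 - 4 splits as (ψ - a)(ψ - a') with a = -1/4 - (1/4)*sqrt(65), a' = -1/4 + (1/4)*sqrt(65). At the order-2 pole a set g(ψ) = (ψ - a)^2*f(ψ) = [17/36] / (ψ - a')^2.
Order-2 pole: residue = g'(a); g'(-1/4 - (1/4)*sqrt(65)) = (68/38025)*sqrt(65), so the residue is (68/38025)*sqrt(65).
The factor ψ**2 + ψ/2 - 4 splits as (ψ - a)(ψ - a') with a = -1/4 + (1/4)*sqrt(65), a' = -1/4 - (1/4)*sqrt(65). At the order-2 pole a set g(ψ) = (ψ - a)^2*f(ψ) = [17/36] / (ψ - a')^2.
Order-2 pole: residue = g'(a); g'(-1/4 + (1/4)*sqrt(65)) = -(68/38025)*sqrt(65), so the residue is -(68/38025)*sqrt(65).
List the singular points by increasing real part (a conjugate pair: the negative imaginary part first).

Radius of convergence at 0: -1/4 + (1/4)*sqrt(65).
At -1/4 - (1/4)*sqrt(65): a pole of order 2; residue (68/38025)*sqrt(65).
At -1/4 + (1/4)*sqrt(65): a pole of order 2; residue -(68/38025)*sqrt(65).


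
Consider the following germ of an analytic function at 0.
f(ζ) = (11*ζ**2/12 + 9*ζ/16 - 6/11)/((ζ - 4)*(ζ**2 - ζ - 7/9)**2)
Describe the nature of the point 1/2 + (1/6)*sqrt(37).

The point is a pole of order 2.

The denominator factor ζ**2 - ζ - 7/9 vanishes at 1/2 + (1/6)*sqrt(37) and appears to the power 2; the numerator there equals 8621/9504 + (71/288)*sqrt(37), nonzero, and no other factor vanishes.
Hence a pole whose order is the multiplicity, 2.


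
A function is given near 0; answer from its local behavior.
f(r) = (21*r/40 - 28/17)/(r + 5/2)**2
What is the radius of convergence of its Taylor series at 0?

Denominator factor (r + 5/2)^2: pole of order 2 at -5/2, modulus 5/2.
The radius of convergence is the smallest modulus among the singular points: 5/2.

The radius of convergence is 5/2.


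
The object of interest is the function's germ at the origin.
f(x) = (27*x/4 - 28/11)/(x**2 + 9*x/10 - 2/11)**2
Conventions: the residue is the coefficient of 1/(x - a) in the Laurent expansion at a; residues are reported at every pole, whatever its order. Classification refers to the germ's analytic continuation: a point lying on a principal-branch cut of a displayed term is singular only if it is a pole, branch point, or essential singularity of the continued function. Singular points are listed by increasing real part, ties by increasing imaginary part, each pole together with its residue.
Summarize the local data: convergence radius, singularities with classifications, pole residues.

Denominator factor (x**2 + 9*x/10 - 2/11)^2: discriminant 1691/1100, real irrational roots -9/20 + (1/220)*sqrt(18601) and -9/20 - (1/220)*sqrt(18601); poles of order 2, moduli -9/20 + (1/220)*sqrt(18601) and 9/20 + (1/220)*sqrt(18601).
The radius of convergence is the smallest modulus among the singular points: -9/20 + (1/220)*sqrt(18601).
The factor x**2 + 9*x/10 - 2/11 splits as (x - a)(x - a') with a = -9/20 - (1/220)*sqrt(18601), a' = -9/20 + (1/220)*sqrt(18601). At the order-2 pole a set g(x) = (x - a)^2*f(x) = [27*x/4 - 28/11] / (x - a')^2.
Order-2 pole: residue = g'(a); g'(-9/20 - (1/220)*sqrt(18601)) = -(122825/2859481)*sqrt(18601), so the residue is -(122825/2859481)*sqrt(18601).
The factor x**2 + 9*x/10 - 2/11 splits as (x - a)(x - a') with a = -9/20 + (1/220)*sqrt(18601), a' = -9/20 - (1/220)*sqrt(18601). At the order-2 pole a set g(x) = (x - a)^2*f(x) = [27*x/4 - 28/11] / (x - a')^2.
Order-2 pole: residue = g'(a); g'(-9/20 + (1/220)*sqrt(18601)) = (122825/2859481)*sqrt(18601), so the residue is (122825/2859481)*sqrt(18601).
List the singular points by increasing real part (a conjugate pair: the negative imaginary part first).

Radius of convergence at 0: -9/20 + (1/220)*sqrt(18601).
At -9/20 - (1/220)*sqrt(18601): a pole of order 2; residue -(122825/2859481)*sqrt(18601).
At -9/20 + (1/220)*sqrt(18601): a pole of order 2; residue (122825/2859481)*sqrt(18601).


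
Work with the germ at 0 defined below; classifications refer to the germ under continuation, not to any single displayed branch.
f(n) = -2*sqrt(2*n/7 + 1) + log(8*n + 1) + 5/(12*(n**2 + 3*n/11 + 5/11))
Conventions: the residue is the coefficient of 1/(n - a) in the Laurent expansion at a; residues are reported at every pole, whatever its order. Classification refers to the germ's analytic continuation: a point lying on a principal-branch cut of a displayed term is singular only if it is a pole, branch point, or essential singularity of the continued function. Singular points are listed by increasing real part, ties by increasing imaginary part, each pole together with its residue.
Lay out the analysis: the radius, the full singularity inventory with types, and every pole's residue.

Denominator factor (n**2 + 3*n/11 + 5/11): discriminant -211/121, complex-conjugate roots (-3/22) + ((1/22)*sqrt(211))*i and (-3/22) - ((1/22)*sqrt(211))*i; poles of order 1, moduli (1/11)*sqrt(55) and (1/11)*sqrt(55).
Branch term (-2)*sqrt(1 - n/(-7/2)): its argument vanishes at n = -7/2, a square-root branch point, modulus 7/2.
Branch term (1)*log(1 - n/(-1/8)): its argument vanishes at n = -1/8, a logarithmic branch point, modulus 1/8.
The radius of convergence is the smallest modulus among the singular points: 1/8.
The branch terms are analytic at (-3/22) - ((1/22)*sqrt(211))*i and contribute nothing to the residue; only the rational part matters.
The factor n**2 + 3*n/11 + 5/11 splits as (n - a)(n - a') with a = (-3/22) - ((1/22)*sqrt(211))*i, a' = (-3/22) + ((1/22)*sqrt(211))*i. At the order-1 pole a set g(n) = (n - a)*(rational part) = [5/12] / (n - a').
Simple pole: residue = g(a) at a = (-3/22) - ((1/22)*sqrt(211))*i, which is ((55/2532)*sqrt(211))*i.
The branch terms are analytic at (-3/22) + ((1/22)*sqrt(211))*i and contribute nothing to the residue; only the rational part matters.
The factor n**2 + 3*n/11 + 5/11 splits as (n - a)(n - a') with a = (-3/22) + ((1/22)*sqrt(211))*i, a' = (-3/22) - ((1/22)*sqrt(211))*i. At the order-1 pole a set g(n) = (n - a)*(rational part) = [5/12] / (n - a').
Simple pole: residue = g(a) at a = (-3/22) + ((1/22)*sqrt(211))*i, which is -((55/2532)*sqrt(211))*i.
List the singular points by increasing real part (a conjugate pair: the negative imaginary part first).

Radius of convergence at 0: 1/8.
At -7/2: an algebraic (square-root) branch point.
At (-3/22) - ((1/22)*sqrt(211))*i: a pole of order 1; residue ((55/2532)*sqrt(211))*i.
At (-3/22) + ((1/22)*sqrt(211))*i: a pole of order 1; residue -((55/2532)*sqrt(211))*i.
At -1/8: a logarithmic branch point.


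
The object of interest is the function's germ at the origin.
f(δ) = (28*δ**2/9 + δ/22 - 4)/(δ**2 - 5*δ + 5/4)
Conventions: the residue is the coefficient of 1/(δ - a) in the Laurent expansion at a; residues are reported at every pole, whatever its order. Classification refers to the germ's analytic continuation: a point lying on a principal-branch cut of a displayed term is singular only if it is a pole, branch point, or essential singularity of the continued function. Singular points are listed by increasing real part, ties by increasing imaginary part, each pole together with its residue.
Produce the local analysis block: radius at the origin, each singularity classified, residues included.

Radius of convergence at 0: 5/2 - sqrt(5).
At 5/2 - sqrt(5): a pole of order 1; residue 3089/396 - (1369/440)*sqrt(5).
At 5/2 + sqrt(5): a pole of order 1; residue 3089/396 + (1369/440)*sqrt(5).

Denominator factor (δ**2 - 5*δ + 5/4): discriminant 20, real irrational roots 5/2 + sqrt(5) and 5/2 - sqrt(5); poles of order 1, moduli 5/2 + sqrt(5) and 5/2 - sqrt(5).
The radius of convergence is the smallest modulus among the singular points: 5/2 - sqrt(5).
The factor δ**2 - 5*δ + 5/4 splits as (δ - a)(δ - a') with a = 5/2 - sqrt(5), a' = 5/2 + sqrt(5). At the order-1 pole a set g(δ) = (δ - a)*f(δ) = [28*δ**2/9 + δ/22 - 4] / (δ - a').
Simple pole: residue = g(a) at a = 5/2 - sqrt(5), which is 3089/396 - (1369/440)*sqrt(5).
The factor δ**2 - 5*δ + 5/4 splits as (δ - a)(δ - a') with a = 5/2 + sqrt(5), a' = 5/2 - sqrt(5). At the order-1 pole a set g(δ) = (δ - a)*f(δ) = [28*δ**2/9 + δ/22 - 4] / (δ - a').
Simple pole: residue = g(a) at a = 5/2 + sqrt(5), which is 3089/396 + (1369/440)*sqrt(5).
List the singular points by increasing real part (a conjugate pair: the negative imaginary part first).


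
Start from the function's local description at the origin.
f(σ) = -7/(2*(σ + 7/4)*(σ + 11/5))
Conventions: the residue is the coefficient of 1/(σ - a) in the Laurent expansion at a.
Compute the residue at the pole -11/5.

The residue is 70/9.

At the order-1 pole -11/5 set g(σ) = (σ - (-11/5))*f(σ) = -7/(2*(σ + 7/4)).
Simple pole: residue = g(a) at a = -11/5, which is 70/9.


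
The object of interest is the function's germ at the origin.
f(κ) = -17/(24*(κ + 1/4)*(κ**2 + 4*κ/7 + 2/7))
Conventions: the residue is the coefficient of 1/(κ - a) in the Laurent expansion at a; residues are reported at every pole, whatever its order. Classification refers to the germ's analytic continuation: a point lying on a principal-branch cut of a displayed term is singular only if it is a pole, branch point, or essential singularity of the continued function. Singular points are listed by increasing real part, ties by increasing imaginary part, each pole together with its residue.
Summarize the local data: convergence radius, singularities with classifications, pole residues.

Radius of convergence at 0: 1/4.
At (-2/7) - ((1/7)*sqrt(10))*i: a pole of order 1; residue (119/69) + ((119/2760)*sqrt(10))*i.
At (-2/7) + ((1/7)*sqrt(10))*i: a pole of order 1; residue (119/69) - ((119/2760)*sqrt(10))*i.
At -1/4: a pole of order 1; residue -238/69.


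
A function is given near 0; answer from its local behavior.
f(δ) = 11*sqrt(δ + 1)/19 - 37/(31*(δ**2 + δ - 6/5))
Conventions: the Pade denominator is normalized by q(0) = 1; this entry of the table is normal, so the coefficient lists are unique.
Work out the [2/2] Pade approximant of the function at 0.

Taylor coefficients needed (expand at 0): a_0 = 5561/3534, a_1 = 23713/21204, a_2 = 92059/63612, a_3 = 190187/95418, a_4 = 52662185/18320256.
Write the denominator as Q(δ) = 1 + q1*δ + q2*δ^2. Requiring Q*f - P = O(δ^5) with deg P <= 2 kills the coefficients of δ^3..δ^4 in Q*f:
  δ^3: a_3 + q1*a_2 + q2*a_1 = 0, i.e. 190187/95418 + (92059/63612)*q1 + (23713/21204)*q2 = 0.
  δ^4: a_4 + q1*a_3 + q2*a_2 = 0, i.e. 52662185/18320256 + (190187/95418)*q1 + (92059/63612)*q2 = 0.
Solving this linear system: q1 = -678514237/276799584, q2 = 384705349/276799584.
The numerator is Q*f truncated at degree 2: P0 = a_0 = 5561/3534; P1 = a_1 + q1*a_0 = -28809242825/10518384192; P2 = a_2 + q1*a_1 + q2*a_0 = 6260973565/7012256128.

The Pade approximant has numerator coefficients [5561/3534, -28809242825/10518384192, 6260973565/7012256128]; denominator coefficients [1, -678514237/276799584, 384705349/276799584].


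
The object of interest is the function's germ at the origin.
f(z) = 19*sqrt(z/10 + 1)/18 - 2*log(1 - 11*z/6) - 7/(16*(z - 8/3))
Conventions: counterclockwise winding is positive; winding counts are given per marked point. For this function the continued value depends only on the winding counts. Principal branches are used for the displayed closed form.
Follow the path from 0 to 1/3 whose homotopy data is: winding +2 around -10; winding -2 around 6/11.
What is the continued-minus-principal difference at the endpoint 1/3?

The rational part is single-valued and drops out of the difference; each branch term changes only by its own monodromy.
(19/18)*sqrt(1 - z/(-10)): winding +2 is even, the square root returns to the same sheet, contribution 0.
(-2)*log(1 - z/(6/11)): each positive loop around 6/11 adds 2*pi*i to the log, so winding -2 contributes (-2)*(-2)*2*pi*i = (8)*pi*i.
Summing the contributions at z = 1/3 gives (8)*pi*i.

Continued minus principal equals (8)*pi*i.


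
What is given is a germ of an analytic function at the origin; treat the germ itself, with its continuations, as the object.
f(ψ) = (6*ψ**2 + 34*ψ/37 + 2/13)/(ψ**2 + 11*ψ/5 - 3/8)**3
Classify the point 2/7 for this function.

Denominator factors: ψ**2 + 11*ψ/5 - 3/8 = 657/1960 at ψ = 2/7 — none vanishes.
So the germ continues analytically to 2/7.

The point is a regular point.


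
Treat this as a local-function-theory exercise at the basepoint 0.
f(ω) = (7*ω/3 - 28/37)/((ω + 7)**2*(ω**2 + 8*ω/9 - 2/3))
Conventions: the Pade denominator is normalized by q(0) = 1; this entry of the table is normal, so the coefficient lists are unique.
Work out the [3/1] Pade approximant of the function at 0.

Taylor coefficients needed (expand at 0): a_0 = 6/259, a_1 = -171/3626, a_2 = -80/12691, a_3 = -89321/1066044, a_4 = -673235/5596731.
Write the denominator as Q(ω) = 1 + q1*ω. Requiring Q*f - P = O(ω^5) with deg P <= 3 kills the coefficients of ω^4..ω^4 in Q*f:
  ω^4: a_4 + q1*a_3 = 0, i.e. -673235/5596731 + (-89321/1066044)*q1 = 0.
Solving this linear system: q1 = -2692940/1875741.
The numerator is Q*f truncated at degree 3: P0 = a_0 = 6/259; P1 = a_1 + q1*a_0 = -26045651/323877946; P2 = a_2 + q1*a_1 = 69603110/1133572811; P3 = a_3 + q1*a_2 = -2372166747/31740038708.

The Pade approximant has numerator coefficients [6/259, -26045651/323877946, 69603110/1133572811, -2372166747/31740038708]; denominator coefficients [1, -2692940/1875741].


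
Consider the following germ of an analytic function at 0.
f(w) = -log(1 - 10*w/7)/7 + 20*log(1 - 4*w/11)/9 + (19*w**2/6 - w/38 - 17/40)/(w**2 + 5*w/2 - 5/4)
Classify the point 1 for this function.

Denominator factors: w**2 + 5*w/2 - 5/4 = 9/4 at w = 1 — none vanishes.
Branch term log(1 - w/(11/4)): argument at 1 is 7/11, nonzero, so 1 is not its branch point (a point on a principal cut is still regular for the continued germ).
Branch term log(1 - w/(7/10)): argument at 1 is -3/7, nonzero, so 1 is not its branch point (a point on a principal cut is still regular for the continued germ).
So the germ continues analytically to 1.

The point is a regular point.


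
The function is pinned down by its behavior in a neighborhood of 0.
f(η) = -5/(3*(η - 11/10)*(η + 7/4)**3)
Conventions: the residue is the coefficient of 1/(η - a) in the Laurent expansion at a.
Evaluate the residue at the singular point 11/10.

At the order-1 pole 11/10 set g(η) = (η - (11/10))*f(η) = -5/(3*(η + 7/4)**3).
Simple pole: residue = g(a) at a = 11/10, which is -40000/555579.

The residue is -40000/555579.


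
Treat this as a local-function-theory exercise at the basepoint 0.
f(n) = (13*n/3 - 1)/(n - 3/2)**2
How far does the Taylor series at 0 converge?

The radius of convergence is 3/2.

Denominator factor (n - 3/2)^2: pole of order 2 at 3/2, modulus 3/2.
The radius of convergence is the smallest modulus among the singular points: 3/2.


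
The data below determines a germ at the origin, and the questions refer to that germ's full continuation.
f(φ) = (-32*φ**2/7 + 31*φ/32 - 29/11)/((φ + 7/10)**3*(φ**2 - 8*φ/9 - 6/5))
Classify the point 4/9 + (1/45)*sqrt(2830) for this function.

The point is a pole of order 1.

The denominator factor φ**2 - 8*φ/9 - 6/5 vanishes at 4/9 + (1/45)*sqrt(2830) and appears to the power 1; the numerator there equals -2369441/249480 - (6239/90720)*sqrt(2830), nonzero, and no other factor vanishes.
Hence a pole whose order is the multiplicity, 1.


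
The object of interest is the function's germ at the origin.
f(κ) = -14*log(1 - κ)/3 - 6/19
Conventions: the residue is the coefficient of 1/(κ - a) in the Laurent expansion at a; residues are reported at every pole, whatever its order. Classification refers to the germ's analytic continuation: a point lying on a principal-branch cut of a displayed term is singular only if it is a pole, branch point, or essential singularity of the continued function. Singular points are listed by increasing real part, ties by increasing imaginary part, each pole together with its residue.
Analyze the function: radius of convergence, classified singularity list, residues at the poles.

Radius of convergence at 0: 1.
At 1: a logarithmic branch point.

Branch term (-14/3)*log(1 - κ/(1)): its argument vanishes at κ = 1, a logarithmic branch point, modulus 1.
The radius of convergence is the smallest modulus among the singular points: 1.


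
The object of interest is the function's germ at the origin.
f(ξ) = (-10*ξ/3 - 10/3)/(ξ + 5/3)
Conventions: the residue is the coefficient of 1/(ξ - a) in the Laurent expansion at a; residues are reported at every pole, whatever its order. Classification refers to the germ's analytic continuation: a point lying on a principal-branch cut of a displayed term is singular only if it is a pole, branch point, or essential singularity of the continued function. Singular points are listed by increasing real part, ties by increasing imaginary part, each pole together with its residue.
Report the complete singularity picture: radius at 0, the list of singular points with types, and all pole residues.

Denominator factor (ξ + 5/3): pole of order 1 at -5/3, modulus 5/3.
The radius of convergence is the smallest modulus among the singular points: 5/3.
At the order-1 pole -5/3 set g(ξ) = (ξ - (-5/3))*f(ξ) = -10*ξ/3 - 10/3.
Simple pole: residue = g(a) at a = -5/3, which is 20/9.

Radius of convergence at 0: 5/3.
At -5/3: a pole of order 1; residue 20/9.


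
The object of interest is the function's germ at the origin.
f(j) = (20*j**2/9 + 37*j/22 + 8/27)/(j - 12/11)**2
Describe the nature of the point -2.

The point is a regular point.

Denominator factors: j - 12/11 = -34/11 at j = -2 — none vanishes.
So the germ continues analytically to -2.


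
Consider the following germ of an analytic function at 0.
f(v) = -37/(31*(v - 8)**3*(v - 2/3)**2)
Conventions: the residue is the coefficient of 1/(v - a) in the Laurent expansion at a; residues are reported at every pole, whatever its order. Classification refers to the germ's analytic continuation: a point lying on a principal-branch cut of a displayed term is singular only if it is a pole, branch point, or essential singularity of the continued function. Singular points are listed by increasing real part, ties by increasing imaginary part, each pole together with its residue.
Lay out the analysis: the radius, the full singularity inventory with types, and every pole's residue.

Denominator factor (v - 2/3)^2: pole of order 2 at 2/3, modulus 2/3.
Denominator factor (v - 8)^3: pole of order 3 at 8, modulus 8.
The radius of convergence is the smallest modulus among the singular points: 2/3.
At the order-2 pole 2/3 set g(v) = (v - (2/3))^2*f(v) = -37/(31*(v - 8)**3).
Order-2 pole: residue = g'(a); g'(2/3) = 8991/7261936, so the residue is 8991/7261936.
At the order-3 pole 8 set g(v) = (v - (8))^3*f(v) = -37/(31*(v - 2/3)**2).
Order-3 pole: residue = g''(a)/2; g''(8) = -8991/3630968, so the residue is -8991/7261936.
List the singular points by increasing real part (a conjugate pair: the negative imaginary part first).

Radius of convergence at 0: 2/3.
At 2/3: a pole of order 2; residue 8991/7261936.
At 8: a pole of order 3; residue -8991/7261936.


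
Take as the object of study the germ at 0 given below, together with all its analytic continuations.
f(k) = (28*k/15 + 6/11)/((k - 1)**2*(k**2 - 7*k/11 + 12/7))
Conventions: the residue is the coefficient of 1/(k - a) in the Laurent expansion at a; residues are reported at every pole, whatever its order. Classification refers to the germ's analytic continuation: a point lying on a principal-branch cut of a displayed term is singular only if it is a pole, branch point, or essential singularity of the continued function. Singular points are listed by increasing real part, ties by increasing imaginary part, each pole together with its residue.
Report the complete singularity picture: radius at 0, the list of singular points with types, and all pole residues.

Radius of convergence at 0: 1.
At (7/22) - ((1/154)*sqrt(38255))*i: a pole of order 1; residue (-5243/76800) - ((1059317/419712000)*sqrt(38255))*i.
At (7/22) + ((1/154)*sqrt(38255))*i: a pole of order 1; residue (-5243/76800) + ((1059317/419712000)*sqrt(38255))*i.
At 1: a pole of order 2; residue 5243/38400.


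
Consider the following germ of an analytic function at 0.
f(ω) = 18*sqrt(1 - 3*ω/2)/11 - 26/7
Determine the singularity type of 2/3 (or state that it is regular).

The point is an algebraic (square-root) branch point.

The term (18/11)*sqrt(1 - ω/(2/3)) has argument 1 - 2/3/(2/3) = 0 at 2/3: a square-root (algebraic, two-sheeted) branch point; the remaining terms are analytic or single-valued there.


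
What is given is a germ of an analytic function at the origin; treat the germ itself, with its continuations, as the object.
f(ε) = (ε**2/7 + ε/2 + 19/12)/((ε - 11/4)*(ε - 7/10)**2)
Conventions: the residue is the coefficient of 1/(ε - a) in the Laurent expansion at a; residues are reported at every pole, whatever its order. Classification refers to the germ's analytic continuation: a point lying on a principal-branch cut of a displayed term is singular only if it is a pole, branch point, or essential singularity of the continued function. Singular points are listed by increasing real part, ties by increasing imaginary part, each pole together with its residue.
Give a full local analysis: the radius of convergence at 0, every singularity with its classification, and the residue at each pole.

Radius of convergence at 0: 7/10.
At 7/10: a pole of order 2; residue -4126/5043.
At 11/4: a pole of order 1; residue 33925/35301.

Denominator factor (ε - 7/10)^2: pole of order 2 at 7/10, modulus 7/10.
Denominator factor (ε - 11/4): pole of order 1 at 11/4, modulus 11/4.
The radius of convergence is the smallest modulus among the singular points: 7/10.
At the order-2 pole 7/10 set g(ε) = (ε - (7/10))^2*f(ε) = (ε**2/7 + ε/2 + 19/12)/(ε - 11/4).
Order-2 pole: residue = g'(a); g'(7/10) = -4126/5043, so the residue is -4126/5043.
At the order-1 pole 11/4 set g(ε) = (ε - (11/4))*f(ε) = (ε**2/7 + ε/2 + 19/12)/(ε - 7/10)**2.
Simple pole: residue = g(a) at a = 11/4, which is 33925/35301.
List the singular points by increasing real part (a conjugate pair: the negative imaginary part first).


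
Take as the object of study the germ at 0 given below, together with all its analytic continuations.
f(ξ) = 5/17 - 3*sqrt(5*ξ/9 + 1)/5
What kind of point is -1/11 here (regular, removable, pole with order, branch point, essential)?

There is no denominator, hence no pole anywhere.
Branch term sqrt(1 - ξ/(-9/5)): argument at -1/11 is 94/99, nonzero, so -1/11 is not its branch point (a point on a principal cut is still regular for the continued germ).
So the germ continues analytically to -1/11.

The point is a regular point.


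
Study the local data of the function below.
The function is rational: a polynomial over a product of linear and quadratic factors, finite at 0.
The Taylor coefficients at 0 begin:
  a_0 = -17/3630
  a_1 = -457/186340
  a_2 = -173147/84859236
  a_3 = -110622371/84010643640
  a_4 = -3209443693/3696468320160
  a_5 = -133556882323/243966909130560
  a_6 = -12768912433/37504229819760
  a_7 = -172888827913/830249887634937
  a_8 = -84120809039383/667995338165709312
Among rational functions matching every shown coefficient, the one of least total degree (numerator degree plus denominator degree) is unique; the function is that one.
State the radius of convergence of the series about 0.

No rational of total degree below 7 reproduces all 9 coefficients; solving the [2/5] Pade equations on them gives f(z) = (3*z**2/23 + 8*z/35 - 17/5)/((z - 11/6)**2*(z + 6)**3), whose expansion matches every shown term.
Denominator factor (z + 6)^3: pole of order 3 at -6, modulus 6.
Denominator factor (z - 11/6)^2: pole of order 2 at 11/6, modulus 11/6.
The radius of convergence is the smallest modulus among the singular points: 11/6.

The radius of convergence is 11/6.


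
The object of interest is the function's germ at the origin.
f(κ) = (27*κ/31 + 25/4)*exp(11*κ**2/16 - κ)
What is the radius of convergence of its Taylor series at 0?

The factor exp(11*κ**2/16 - κ) is entire and contributes no finite singular point.
The polynomial part has no poles.
No finite singular points: the Taylor series at 0 converges everywhere.

The radius of convergence is infinite.


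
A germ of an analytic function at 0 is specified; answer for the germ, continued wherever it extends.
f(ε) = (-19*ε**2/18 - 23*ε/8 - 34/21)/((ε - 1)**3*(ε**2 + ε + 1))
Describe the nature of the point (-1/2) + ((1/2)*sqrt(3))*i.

The point is a pole of order 1.

The denominator factor ε**2 + ε + 1 vanishes at (-1/2) + ((1/2)*sqrt(3))*i and appears to the power 1; the numerator there equals (349/1008) - ((131/144)*sqrt(3))*i, nonzero, and no other factor vanishes.
Hence a pole whose order is the multiplicity, 1.


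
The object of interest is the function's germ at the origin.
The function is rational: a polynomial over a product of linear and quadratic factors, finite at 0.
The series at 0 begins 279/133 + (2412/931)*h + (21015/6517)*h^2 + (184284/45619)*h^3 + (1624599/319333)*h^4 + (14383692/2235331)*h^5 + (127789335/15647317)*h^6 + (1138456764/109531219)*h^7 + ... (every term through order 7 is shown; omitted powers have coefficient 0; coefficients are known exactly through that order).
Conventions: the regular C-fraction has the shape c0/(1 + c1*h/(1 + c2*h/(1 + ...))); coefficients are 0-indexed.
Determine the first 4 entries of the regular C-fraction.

Taylor coefficients (read off): a_0 = 279/133, a_1 = 2412/931, a_2 = 21015/6517, a_3 = 184284/45619.
c0 = a_0 = 279/133. Peel one level at a time: if S = 1 + c*h/S' with S'(0) = 1, then c is the h-coefficient of S and S' = c*h/(S - 1).
S_1 = c0/f = 1 + (-268/217)*h + (-561/47089)*h^2 + ...; c1 = -268/217.
S_2 = c1*h/(S_1 - 1) = 1 + (-561/58156)*h + (-5049/502768)*h^2 + ...; c2 = -561/58156.
S_3 = c2*h/(S_2 - 1) = 1 + (-279/268)*h + ...; c3 = -279/268.

The regular C-fraction coefficients are [279/133, -268/217, -561/58156, -279/268].


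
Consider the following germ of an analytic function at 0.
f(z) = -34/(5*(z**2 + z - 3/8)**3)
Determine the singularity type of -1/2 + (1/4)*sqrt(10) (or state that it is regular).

The point is a pole of order 3.

The denominator factor z**2 + z - 3/8 vanishes at -1/2 + (1/4)*sqrt(10) and appears to the power 3; the numerator there equals -34/5, nonzero, and no other factor vanishes.
Hence a pole whose order is the multiplicity, 3.


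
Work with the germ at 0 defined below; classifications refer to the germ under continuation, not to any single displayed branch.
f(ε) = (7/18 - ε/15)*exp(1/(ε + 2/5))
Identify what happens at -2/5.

The exponent 1/(ε - (-2/5)) has a pole at -2/5, so exp(1/(ε - (-2/5))) takes every nonzero value near it: an essential singularity (not a pole of any order).

The point is an essential singularity.
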